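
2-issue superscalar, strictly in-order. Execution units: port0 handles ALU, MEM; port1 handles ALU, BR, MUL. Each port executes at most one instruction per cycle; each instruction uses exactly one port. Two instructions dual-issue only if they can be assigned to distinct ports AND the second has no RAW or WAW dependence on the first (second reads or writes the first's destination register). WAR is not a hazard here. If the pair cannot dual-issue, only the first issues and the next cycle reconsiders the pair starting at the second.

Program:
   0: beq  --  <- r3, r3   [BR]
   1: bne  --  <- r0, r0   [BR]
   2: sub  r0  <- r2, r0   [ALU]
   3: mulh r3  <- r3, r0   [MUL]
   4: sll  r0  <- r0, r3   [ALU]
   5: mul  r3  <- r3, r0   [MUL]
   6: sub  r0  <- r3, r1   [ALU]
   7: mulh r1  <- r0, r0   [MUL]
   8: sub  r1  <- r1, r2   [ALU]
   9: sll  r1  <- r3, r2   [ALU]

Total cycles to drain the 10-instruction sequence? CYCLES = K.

0. beq.BR @i0  | no-port BR/BR
1. bne.BR/sub.ALU @i1+i2  | 2-wide
2. mulh.MUL @i3  | RAW r3
3. sll.ALU @i4  | RAW r0
4. mul.MUL @i5  | RAW r3
5. sub.ALU @i6  | RAW r0
6. mulh.MUL @i7  | RAW+WAW r1
7. sub.ALU @i8  | WAW r1
8. sll.ALU @i9  | tail

CYCLES = 9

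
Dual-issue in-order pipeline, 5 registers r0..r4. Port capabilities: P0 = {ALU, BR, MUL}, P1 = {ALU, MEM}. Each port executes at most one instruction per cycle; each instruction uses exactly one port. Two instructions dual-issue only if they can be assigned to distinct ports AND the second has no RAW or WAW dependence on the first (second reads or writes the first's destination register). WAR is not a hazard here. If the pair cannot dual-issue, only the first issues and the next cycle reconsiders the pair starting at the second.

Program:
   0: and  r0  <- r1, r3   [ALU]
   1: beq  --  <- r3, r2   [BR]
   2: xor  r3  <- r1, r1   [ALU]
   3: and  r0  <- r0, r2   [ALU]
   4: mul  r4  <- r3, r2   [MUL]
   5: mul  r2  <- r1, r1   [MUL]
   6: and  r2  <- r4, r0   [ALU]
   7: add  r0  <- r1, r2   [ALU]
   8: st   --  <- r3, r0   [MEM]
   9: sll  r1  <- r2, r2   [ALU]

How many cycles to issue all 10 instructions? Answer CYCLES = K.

#0 head=0: and;beq i0&i1 2-wide
#1 head=2: xor;and i2&i3 2-wide
#2 head=4: mul i4 no-port MUL/MUL
#3 head=5: mul i5 WAW r2
#4 head=6: and i6 RAW r2
#5 head=7: add i7 RAW r0
#6 head=8: st;sll i8&i9 2-wide

CYCLES = 7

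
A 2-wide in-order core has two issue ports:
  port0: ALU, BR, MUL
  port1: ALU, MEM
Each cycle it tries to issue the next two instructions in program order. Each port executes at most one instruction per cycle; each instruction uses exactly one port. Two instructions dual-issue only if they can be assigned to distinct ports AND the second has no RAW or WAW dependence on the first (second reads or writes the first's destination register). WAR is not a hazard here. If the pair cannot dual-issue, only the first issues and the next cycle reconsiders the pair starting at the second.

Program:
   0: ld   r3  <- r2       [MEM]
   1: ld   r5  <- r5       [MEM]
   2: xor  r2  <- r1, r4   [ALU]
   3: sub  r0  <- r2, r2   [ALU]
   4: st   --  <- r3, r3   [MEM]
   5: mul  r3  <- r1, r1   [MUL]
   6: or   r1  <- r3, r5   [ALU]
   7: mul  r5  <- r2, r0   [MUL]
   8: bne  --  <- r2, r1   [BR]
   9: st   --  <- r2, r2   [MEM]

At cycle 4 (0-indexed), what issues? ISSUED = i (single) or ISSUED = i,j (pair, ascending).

ISSUED = 6,7

[0] i0  ld  -- no-port MEM/MEM
[1] i1&i2  ld+xor  -- dual
[2] i3&i4  sub+st  -- dual
[3] i5  mul  -- RAW r3
[4] i6&i7  or+mul  -- dual
[5] i8&i9  bne+st  -- dual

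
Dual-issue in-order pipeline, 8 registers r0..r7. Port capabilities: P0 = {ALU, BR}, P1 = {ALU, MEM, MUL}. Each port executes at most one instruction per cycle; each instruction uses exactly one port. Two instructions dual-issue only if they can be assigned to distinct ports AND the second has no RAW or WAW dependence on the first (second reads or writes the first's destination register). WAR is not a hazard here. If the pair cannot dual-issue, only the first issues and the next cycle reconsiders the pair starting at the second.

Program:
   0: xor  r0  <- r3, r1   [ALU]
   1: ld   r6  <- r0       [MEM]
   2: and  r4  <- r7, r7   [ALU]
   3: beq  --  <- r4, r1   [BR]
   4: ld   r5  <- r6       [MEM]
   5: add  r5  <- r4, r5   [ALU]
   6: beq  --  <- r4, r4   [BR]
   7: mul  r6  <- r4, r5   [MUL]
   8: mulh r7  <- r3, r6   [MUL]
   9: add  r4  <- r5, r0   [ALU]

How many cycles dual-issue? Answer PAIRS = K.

PAIRS = 4

0. xor.ALU @i0  | RAW r0
1. ld.MEM and.ALU @i1,i2  | pair
2. beq.BR ld.MEM @i3,i4  | pair
3. add.ALU beq.BR @i5,i6  | pair
4. mul.MUL @i7  | no-port MUL/MUL
5. mulh.MUL add.ALU @i8,i9  | pair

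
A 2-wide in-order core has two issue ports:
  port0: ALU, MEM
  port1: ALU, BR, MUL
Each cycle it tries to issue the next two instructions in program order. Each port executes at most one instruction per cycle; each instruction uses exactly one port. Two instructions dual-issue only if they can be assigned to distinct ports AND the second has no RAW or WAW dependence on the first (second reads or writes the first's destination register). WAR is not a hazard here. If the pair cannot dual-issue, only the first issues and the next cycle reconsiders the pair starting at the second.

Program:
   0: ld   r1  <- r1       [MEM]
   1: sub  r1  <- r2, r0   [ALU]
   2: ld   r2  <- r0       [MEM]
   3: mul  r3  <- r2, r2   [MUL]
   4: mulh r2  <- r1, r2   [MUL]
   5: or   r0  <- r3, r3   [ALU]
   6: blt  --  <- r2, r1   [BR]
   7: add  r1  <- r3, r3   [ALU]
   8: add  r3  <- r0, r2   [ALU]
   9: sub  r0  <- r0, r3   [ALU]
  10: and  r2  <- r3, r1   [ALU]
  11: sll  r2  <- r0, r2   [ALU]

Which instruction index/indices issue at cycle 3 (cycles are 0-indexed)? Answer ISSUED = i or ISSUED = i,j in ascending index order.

ISSUED = 4,5

t=0 i0:ld ; WAW r1
t=1 i1+i2:sub;ld ; pair
t=2 i3:mul ; no-port MUL/MUL
t=3 i4+i5:mulh;or ; pair
t=4 i6+i7:blt;add ; pair
t=5 i8:add ; RAW r3
t=6 i9+i10:sub;and ; pair
t=7 i11:sll ; tail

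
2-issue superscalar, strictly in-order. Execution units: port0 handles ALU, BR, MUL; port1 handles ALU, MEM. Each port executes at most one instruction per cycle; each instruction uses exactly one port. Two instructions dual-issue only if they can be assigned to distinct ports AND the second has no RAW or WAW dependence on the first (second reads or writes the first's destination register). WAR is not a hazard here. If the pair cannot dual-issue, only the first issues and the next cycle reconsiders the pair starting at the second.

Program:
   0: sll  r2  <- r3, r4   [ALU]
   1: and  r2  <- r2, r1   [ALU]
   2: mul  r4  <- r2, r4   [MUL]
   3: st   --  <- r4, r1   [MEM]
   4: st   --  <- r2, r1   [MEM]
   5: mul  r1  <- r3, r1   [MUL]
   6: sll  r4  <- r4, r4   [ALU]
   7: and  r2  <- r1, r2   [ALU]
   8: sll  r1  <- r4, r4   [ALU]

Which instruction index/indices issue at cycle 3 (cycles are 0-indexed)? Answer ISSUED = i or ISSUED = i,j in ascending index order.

ISSUED = 3

  cy0 -> i0 (sll) RAW+WAW r2
  cy1 -> i1 (and) RAW r2
  cy2 -> i2 (mul) RAW r4
  cy3 -> i3 (st) no-port MEM/MEM
  cy4 -> i4&i5 (st+mul) 2-wide
  cy5 -> i6&i7 (sll+and) 2-wide
  cy6 -> i8 (sll) tail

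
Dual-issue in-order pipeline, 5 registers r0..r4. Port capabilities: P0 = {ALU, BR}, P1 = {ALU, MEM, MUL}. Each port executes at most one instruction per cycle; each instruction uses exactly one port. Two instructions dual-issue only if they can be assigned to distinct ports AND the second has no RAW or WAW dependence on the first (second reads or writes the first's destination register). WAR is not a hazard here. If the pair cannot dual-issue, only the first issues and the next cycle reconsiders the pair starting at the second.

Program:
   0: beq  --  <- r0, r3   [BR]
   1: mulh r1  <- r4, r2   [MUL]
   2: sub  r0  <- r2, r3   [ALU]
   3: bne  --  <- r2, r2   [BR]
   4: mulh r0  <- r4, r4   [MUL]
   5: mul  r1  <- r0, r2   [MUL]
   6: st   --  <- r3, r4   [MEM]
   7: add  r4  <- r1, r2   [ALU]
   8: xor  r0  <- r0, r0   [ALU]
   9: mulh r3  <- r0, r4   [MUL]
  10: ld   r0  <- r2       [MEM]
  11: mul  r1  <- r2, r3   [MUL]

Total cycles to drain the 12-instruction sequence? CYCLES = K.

c0: i0,i1 beq.BR;mulh.MUL  dual
c1: i2,i3 sub.ALU;bne.BR  dual
c2: i4 mulh.MUL  no-port MUL/MUL
c3: i5 mul.MUL  no-port MUL/MEM
c4: i6,i7 st.MEM;add.ALU  dual
c5: i8 xor.ALU  RAW r0
c6: i9 mulh.MUL  no-port MUL/MEM
c7: i10 ld.MEM  no-port MEM/MUL
c8: i11 mul.MUL  tail

CYCLES = 9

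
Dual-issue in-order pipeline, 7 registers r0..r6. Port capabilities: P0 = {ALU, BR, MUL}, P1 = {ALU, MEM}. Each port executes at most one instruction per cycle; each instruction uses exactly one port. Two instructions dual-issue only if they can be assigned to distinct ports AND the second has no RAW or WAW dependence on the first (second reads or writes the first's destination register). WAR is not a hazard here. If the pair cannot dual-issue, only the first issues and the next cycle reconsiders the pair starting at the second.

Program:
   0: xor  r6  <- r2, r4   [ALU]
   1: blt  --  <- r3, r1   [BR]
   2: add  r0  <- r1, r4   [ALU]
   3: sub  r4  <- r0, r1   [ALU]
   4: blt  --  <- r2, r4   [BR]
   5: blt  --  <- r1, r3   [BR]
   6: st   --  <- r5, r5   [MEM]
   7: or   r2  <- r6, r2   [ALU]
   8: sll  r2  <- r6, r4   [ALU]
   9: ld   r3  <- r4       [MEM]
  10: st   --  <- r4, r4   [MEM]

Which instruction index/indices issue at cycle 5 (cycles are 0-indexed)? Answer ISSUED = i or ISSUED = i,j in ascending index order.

#0 head=0: xor blt i0,i1 dual
#1 head=2: add i2 RAW r0
#2 head=3: sub i3 RAW r4
#3 head=4: blt i4 no-port BR/BR
#4 head=5: blt st i5,i6 dual
#5 head=7: or i7 WAW r2
#6 head=8: sll ld i8,i9 dual
#7 head=10: st i10 tail

ISSUED = 7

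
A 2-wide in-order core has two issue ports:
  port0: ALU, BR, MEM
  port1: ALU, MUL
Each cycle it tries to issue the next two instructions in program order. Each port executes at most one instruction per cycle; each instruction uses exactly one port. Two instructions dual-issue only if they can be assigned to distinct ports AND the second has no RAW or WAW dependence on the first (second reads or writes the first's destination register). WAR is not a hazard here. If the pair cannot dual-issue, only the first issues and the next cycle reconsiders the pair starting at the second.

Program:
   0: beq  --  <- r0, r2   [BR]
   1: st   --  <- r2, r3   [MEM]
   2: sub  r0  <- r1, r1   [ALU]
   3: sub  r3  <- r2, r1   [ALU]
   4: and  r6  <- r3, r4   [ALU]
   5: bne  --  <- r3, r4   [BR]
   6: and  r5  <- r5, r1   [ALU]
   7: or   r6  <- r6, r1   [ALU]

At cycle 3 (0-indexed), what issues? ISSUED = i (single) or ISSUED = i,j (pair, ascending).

[0] i0  beq.BR  -- no-port BR/MEM
[1] i1/i2  st.MEM;sub.ALU  -- pair
[2] i3  sub.ALU  -- RAW r3
[3] i4/i5  and.ALU;bne.BR  -- pair
[4] i6/i7  and.ALU;or.ALU  -- pair

ISSUED = 4,5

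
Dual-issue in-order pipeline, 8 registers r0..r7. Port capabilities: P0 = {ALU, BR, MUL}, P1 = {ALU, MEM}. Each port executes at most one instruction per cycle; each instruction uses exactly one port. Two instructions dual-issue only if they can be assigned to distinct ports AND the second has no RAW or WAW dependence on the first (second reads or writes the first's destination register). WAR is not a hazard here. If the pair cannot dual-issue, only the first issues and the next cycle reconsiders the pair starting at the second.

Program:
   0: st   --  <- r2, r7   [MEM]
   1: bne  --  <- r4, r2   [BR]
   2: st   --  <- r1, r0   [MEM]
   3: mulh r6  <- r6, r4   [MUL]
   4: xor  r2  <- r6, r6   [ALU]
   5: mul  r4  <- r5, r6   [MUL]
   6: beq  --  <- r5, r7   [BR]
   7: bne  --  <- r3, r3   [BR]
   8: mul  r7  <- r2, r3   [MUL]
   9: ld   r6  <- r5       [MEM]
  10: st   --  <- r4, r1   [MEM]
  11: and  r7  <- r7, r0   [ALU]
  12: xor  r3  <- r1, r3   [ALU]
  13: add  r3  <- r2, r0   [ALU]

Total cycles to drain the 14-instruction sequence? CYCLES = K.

CYCLES = 9

  cy0 -> i0&i1 (st;bne) dual
  cy1 -> i2&i3 (st;mulh) dual
  cy2 -> i4&i5 (xor;mul) dual
  cy3 -> i6 (beq) no-port BR/BR
  cy4 -> i7 (bne) no-port BR/MUL
  cy5 -> i8&i9 (mul;ld) dual
  cy6 -> i10&i11 (st;and) dual
  cy7 -> i12 (xor) WAW r3
  cy8 -> i13 (add) tail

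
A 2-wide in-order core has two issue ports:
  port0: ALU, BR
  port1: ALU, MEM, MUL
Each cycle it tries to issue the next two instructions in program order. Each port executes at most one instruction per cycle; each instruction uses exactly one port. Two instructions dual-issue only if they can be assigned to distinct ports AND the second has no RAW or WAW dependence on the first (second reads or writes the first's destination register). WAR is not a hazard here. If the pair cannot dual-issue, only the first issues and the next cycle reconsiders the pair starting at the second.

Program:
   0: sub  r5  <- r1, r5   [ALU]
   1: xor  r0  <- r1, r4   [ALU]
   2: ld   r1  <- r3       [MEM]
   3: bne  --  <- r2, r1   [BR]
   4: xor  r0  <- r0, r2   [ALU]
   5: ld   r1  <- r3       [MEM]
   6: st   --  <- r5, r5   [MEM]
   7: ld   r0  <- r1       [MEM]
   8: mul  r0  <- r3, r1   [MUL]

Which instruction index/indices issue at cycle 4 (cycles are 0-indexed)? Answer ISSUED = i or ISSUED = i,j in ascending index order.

ISSUED = 6

0. sub xor @i0&i1  | pair
1. ld @i2  | RAW r1
2. bne xor @i3&i4  | pair
3. ld @i5  | no-port MEM/MEM
4. st @i6  | no-port MEM/MEM
5. ld @i7  | no-port MEM/MUL
6. mul @i8  | tail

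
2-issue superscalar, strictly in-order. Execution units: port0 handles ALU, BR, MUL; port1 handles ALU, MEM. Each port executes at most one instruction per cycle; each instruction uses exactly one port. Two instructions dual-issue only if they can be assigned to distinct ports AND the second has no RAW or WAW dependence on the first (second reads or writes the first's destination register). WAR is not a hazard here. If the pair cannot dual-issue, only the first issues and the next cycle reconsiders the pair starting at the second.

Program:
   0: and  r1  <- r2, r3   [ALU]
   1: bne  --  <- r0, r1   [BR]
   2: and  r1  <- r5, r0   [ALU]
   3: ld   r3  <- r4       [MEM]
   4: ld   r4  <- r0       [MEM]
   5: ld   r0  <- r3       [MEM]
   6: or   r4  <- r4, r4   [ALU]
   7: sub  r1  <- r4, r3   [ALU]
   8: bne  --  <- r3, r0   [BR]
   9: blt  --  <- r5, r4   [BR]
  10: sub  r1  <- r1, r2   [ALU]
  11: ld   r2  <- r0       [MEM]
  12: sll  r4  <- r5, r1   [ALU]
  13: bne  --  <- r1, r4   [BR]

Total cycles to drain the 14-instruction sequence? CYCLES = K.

CYCLES = 9

0. and @i0  | RAW r1
1. bne/and @i1&i2  | dual
2. ld @i3  | no-port MEM/MEM
3. ld @i4  | no-port MEM/MEM
4. ld/or @i5&i6  | dual
5. sub/bne @i7&i8  | dual
6. blt/sub @i9&i10  | dual
7. ld/sll @i11&i12  | dual
8. bne @i13  | tail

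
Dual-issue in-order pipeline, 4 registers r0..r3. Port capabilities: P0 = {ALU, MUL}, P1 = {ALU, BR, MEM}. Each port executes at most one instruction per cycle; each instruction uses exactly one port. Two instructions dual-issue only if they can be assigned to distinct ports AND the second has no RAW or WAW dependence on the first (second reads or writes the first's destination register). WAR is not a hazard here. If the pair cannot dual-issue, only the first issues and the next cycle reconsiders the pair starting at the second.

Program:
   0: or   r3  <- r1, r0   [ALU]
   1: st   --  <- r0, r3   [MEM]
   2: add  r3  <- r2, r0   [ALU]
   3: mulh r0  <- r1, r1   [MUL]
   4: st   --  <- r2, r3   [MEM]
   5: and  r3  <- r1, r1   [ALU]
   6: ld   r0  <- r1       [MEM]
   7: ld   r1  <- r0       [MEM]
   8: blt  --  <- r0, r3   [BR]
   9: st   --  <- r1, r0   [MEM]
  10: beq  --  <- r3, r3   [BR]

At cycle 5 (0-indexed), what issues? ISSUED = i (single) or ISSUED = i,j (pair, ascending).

[0] i0  or  -- RAW r3
[1] i1,i2  st+add  -- pair
[2] i3,i4  mulh+st  -- pair
[3] i5,i6  and+ld  -- pair
[4] i7  ld  -- no-port MEM/BR
[5] i8  blt  -- no-port BR/MEM
[6] i9  st  -- no-port MEM/BR
[7] i10  beq  -- tail

ISSUED = 8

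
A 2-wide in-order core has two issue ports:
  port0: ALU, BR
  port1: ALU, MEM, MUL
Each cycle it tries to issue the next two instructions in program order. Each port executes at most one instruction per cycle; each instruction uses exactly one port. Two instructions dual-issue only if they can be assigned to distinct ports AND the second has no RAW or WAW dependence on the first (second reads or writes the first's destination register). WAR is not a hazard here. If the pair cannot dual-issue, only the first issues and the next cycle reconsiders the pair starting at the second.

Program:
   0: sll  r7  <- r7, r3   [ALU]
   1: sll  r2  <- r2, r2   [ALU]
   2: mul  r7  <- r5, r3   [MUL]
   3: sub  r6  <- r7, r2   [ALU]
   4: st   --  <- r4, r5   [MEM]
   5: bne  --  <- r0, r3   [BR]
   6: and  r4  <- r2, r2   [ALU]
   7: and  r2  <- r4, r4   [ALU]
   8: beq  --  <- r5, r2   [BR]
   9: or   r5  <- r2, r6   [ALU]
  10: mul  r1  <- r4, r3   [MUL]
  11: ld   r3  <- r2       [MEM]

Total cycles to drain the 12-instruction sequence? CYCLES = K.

CYCLES = 8

#0 head=0: sll.ALU+sll.ALU i0&i1 2-wide
#1 head=2: mul.MUL i2 RAW r7
#2 head=3: sub.ALU+st.MEM i3&i4 2-wide
#3 head=5: bne.BR+and.ALU i5&i6 2-wide
#4 head=7: and.ALU i7 RAW r2
#5 head=8: beq.BR+or.ALU i8&i9 2-wide
#6 head=10: mul.MUL i10 no-port MUL/MEM
#7 head=11: ld.MEM i11 tail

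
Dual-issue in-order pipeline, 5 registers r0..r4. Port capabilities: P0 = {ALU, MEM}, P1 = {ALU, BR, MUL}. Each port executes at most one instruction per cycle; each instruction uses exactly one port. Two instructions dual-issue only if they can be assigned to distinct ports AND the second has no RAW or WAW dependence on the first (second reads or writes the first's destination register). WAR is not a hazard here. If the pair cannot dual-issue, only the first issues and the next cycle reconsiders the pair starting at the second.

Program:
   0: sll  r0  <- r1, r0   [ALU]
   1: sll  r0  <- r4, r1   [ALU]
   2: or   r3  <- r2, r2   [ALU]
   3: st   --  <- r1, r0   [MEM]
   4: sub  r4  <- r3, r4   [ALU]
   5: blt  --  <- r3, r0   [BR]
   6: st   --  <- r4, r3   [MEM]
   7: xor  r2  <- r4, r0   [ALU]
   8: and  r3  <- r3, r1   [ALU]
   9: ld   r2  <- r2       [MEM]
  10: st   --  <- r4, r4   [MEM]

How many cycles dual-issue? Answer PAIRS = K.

PAIRS = 4

#0 head=0: sll i0 WAW r0
#1 head=1: sll/or i1+i2 pair
#2 head=3: st/sub i3+i4 pair
#3 head=5: blt/st i5+i6 pair
#4 head=7: xor/and i7+i8 pair
#5 head=9: ld i9 no-port MEM/MEM
#6 head=10: st i10 tail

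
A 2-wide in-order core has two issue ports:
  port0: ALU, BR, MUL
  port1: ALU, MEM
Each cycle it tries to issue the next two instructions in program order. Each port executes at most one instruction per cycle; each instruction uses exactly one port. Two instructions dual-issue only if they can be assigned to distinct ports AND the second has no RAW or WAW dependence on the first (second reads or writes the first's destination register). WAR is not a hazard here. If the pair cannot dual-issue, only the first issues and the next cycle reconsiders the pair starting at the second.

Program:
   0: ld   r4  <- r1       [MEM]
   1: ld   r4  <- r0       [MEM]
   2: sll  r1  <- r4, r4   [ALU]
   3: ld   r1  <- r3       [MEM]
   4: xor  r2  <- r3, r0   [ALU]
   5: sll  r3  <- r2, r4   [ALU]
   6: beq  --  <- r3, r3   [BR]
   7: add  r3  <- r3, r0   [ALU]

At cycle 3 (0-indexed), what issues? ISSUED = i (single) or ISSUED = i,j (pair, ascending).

ISSUED = 3,4

  cy0 -> i0 (ld.MEM) no-port MEM/MEM
  cy1 -> i1 (ld.MEM) RAW r4
  cy2 -> i2 (sll.ALU) WAW r1
  cy3 -> i3+i4 (ld.MEM/xor.ALU) pair
  cy4 -> i5 (sll.ALU) RAW r3
  cy5 -> i6+i7 (beq.BR/add.ALU) pair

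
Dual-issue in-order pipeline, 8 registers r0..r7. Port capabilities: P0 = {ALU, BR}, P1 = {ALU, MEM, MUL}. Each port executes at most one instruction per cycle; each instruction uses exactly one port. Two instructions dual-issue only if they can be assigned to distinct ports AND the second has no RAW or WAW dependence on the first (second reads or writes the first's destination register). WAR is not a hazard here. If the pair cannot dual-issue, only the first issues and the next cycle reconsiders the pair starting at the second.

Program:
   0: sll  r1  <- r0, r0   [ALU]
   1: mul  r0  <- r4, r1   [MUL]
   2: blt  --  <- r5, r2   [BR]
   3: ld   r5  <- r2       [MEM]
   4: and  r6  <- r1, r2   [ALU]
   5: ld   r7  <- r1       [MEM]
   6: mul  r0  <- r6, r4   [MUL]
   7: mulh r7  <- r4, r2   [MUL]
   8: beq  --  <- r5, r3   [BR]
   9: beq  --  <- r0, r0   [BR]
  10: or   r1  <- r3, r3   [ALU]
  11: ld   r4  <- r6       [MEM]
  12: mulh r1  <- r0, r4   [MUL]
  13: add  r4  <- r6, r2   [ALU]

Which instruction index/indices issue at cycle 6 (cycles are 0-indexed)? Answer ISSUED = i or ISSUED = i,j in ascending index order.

ISSUED = 9,10

#0 head=0: sll i0 RAW r1
#1 head=1: mul/blt i1&i2 dual
#2 head=3: ld/and i3&i4 dual
#3 head=5: ld i5 no-port MEM/MUL
#4 head=6: mul i6 no-port MUL/MUL
#5 head=7: mulh/beq i7&i8 dual
#6 head=9: beq/or i9&i10 dual
#7 head=11: ld i11 no-port MEM/MUL
#8 head=12: mulh/add i12&i13 dual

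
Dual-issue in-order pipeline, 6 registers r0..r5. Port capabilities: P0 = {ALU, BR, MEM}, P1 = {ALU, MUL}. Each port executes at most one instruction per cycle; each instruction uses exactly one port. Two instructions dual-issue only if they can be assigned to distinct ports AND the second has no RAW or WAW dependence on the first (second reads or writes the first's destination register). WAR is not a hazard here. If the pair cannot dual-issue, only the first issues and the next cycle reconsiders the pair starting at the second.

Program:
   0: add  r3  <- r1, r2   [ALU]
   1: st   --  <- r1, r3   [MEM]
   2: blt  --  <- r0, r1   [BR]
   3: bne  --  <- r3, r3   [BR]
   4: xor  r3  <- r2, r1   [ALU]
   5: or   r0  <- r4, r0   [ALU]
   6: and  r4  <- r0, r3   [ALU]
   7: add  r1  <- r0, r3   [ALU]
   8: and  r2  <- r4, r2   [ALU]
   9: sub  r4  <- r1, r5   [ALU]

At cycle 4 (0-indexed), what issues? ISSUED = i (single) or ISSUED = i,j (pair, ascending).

t=0 i0:add.ALU ; RAW r3
t=1 i1:st.MEM ; no-port MEM/BR
t=2 i2:blt.BR ; no-port BR/BR
t=3 i3,i4:bne.BR;xor.ALU ; dual
t=4 i5:or.ALU ; RAW r0
t=5 i6,i7:and.ALU;add.ALU ; dual
t=6 i8,i9:and.ALU;sub.ALU ; dual

ISSUED = 5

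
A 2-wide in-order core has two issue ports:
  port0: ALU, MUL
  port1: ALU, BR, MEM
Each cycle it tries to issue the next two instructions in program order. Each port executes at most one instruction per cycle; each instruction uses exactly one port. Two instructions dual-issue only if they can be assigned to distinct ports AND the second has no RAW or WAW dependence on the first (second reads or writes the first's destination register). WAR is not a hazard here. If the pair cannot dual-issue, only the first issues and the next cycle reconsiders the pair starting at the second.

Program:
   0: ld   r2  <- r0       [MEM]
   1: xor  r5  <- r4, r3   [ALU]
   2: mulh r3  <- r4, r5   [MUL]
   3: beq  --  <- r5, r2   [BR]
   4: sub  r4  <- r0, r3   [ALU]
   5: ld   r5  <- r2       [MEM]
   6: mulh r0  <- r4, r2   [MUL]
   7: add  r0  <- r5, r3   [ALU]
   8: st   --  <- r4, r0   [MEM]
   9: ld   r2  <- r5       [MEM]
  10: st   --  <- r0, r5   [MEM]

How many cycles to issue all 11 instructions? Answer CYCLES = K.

t=0 i0&i1:ld;xor ; pair
t=1 i2&i3:mulh;beq ; pair
t=2 i4&i5:sub;ld ; pair
t=3 i6:mulh ; WAW r0
t=4 i7:add ; RAW r0
t=5 i8:st ; no-port MEM/MEM
t=6 i9:ld ; no-port MEM/MEM
t=7 i10:st ; tail

CYCLES = 8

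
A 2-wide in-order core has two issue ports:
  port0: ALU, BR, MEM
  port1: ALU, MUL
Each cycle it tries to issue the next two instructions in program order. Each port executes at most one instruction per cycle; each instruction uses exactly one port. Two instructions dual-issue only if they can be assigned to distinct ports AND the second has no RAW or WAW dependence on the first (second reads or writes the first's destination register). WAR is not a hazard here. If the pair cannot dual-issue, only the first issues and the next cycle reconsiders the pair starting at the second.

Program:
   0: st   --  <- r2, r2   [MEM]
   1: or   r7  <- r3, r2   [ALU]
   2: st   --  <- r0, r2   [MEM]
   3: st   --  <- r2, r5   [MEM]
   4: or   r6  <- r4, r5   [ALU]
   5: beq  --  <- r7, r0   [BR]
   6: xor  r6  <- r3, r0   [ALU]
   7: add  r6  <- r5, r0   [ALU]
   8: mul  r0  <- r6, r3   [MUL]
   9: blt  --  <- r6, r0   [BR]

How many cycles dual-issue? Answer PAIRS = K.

t=0 i0,i1:st.MEM or.ALU ; pair
t=1 i2:st.MEM ; no-port MEM/MEM
t=2 i3,i4:st.MEM or.ALU ; pair
t=3 i5,i6:beq.BR xor.ALU ; pair
t=4 i7:add.ALU ; RAW r6
t=5 i8:mul.MUL ; RAW r0
t=6 i9:blt.BR ; tail

PAIRS = 3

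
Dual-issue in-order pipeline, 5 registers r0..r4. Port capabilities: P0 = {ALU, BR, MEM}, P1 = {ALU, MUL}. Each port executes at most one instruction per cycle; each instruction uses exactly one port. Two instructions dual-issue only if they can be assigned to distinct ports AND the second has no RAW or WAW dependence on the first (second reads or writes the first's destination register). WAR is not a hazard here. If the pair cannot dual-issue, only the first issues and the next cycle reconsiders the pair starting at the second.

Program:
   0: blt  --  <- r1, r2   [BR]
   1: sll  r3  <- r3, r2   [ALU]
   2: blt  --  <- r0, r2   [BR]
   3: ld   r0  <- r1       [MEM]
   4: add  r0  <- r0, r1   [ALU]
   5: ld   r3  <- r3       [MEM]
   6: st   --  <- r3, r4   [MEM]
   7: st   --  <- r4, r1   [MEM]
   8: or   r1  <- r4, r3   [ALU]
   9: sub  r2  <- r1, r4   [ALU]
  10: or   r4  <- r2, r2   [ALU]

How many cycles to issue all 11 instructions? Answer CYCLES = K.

t=0 i0,i1:blt.BR;sll.ALU ; dual
t=1 i2:blt.BR ; no-port BR/MEM
t=2 i3:ld.MEM ; RAW+WAW r0
t=3 i4,i5:add.ALU;ld.MEM ; dual
t=4 i6:st.MEM ; no-port MEM/MEM
t=5 i7,i8:st.MEM;or.ALU ; dual
t=6 i9:sub.ALU ; RAW r2
t=7 i10:or.ALU ; tail

CYCLES = 8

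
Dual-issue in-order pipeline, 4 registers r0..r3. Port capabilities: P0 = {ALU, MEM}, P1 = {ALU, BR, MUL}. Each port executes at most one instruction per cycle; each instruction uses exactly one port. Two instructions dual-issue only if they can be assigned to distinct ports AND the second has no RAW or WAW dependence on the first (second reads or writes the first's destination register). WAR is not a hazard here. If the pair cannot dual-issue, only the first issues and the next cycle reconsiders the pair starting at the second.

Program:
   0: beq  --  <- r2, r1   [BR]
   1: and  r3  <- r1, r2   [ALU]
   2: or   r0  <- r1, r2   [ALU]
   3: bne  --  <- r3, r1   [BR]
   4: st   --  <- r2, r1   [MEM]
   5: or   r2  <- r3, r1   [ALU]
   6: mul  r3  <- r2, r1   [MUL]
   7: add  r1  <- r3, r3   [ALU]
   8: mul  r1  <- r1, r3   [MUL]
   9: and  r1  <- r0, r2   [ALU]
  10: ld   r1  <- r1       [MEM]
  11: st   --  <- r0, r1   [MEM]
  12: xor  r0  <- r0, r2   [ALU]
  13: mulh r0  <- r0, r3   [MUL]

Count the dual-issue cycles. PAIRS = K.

PAIRS = 4

#0 head=0: beq.BR;and.ALU i0/i1 dual
#1 head=2: or.ALU;bne.BR i2/i3 dual
#2 head=4: st.MEM;or.ALU i4/i5 dual
#3 head=6: mul.MUL i6 RAW r3
#4 head=7: add.ALU i7 RAW+WAW r1
#5 head=8: mul.MUL i8 WAW r1
#6 head=9: and.ALU i9 RAW+WAW r1
#7 head=10: ld.MEM i10 no-port MEM/MEM
#8 head=11: st.MEM;xor.ALU i11/i12 dual
#9 head=13: mulh.MUL i13 tail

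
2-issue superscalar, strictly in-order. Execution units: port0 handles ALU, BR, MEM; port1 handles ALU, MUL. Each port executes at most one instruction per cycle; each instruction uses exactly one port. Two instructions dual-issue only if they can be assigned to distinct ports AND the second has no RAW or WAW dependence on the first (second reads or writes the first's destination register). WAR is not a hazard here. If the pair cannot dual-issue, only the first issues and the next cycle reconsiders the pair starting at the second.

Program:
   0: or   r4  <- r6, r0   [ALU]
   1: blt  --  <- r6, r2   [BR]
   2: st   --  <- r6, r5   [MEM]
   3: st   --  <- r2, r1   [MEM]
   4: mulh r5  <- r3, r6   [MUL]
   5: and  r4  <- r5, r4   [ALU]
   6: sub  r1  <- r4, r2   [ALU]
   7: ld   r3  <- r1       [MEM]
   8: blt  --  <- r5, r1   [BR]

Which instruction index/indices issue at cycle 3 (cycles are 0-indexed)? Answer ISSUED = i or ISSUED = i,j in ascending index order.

ISSUED = 5

  cy0 -> i0+i1 (or.ALU blt.BR) 2-wide
  cy1 -> i2 (st.MEM) no-port MEM/MEM
  cy2 -> i3+i4 (st.MEM mulh.MUL) 2-wide
  cy3 -> i5 (and.ALU) RAW r4
  cy4 -> i6 (sub.ALU) RAW r1
  cy5 -> i7 (ld.MEM) no-port MEM/BR
  cy6 -> i8 (blt.BR) tail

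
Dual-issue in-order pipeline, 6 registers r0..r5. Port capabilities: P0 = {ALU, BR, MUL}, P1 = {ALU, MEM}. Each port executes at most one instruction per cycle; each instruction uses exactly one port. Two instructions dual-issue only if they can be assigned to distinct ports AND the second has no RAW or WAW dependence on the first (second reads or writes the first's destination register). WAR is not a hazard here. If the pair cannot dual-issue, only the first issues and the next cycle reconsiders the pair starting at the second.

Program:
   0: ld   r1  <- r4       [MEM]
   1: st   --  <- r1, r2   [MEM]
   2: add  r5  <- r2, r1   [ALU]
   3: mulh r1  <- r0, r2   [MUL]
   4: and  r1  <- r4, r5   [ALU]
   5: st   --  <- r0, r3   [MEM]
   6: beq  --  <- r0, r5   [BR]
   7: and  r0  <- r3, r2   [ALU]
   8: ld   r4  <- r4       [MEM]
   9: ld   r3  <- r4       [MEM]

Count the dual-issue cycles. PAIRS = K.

PAIRS = 3

[0] i0  ld  -- no-port MEM/MEM
[1] i1+i2  st add  -- pair
[2] i3  mulh  -- WAW r1
[3] i4+i5  and st  -- pair
[4] i6+i7  beq and  -- pair
[5] i8  ld  -- no-port MEM/MEM
[6] i9  ld  -- tail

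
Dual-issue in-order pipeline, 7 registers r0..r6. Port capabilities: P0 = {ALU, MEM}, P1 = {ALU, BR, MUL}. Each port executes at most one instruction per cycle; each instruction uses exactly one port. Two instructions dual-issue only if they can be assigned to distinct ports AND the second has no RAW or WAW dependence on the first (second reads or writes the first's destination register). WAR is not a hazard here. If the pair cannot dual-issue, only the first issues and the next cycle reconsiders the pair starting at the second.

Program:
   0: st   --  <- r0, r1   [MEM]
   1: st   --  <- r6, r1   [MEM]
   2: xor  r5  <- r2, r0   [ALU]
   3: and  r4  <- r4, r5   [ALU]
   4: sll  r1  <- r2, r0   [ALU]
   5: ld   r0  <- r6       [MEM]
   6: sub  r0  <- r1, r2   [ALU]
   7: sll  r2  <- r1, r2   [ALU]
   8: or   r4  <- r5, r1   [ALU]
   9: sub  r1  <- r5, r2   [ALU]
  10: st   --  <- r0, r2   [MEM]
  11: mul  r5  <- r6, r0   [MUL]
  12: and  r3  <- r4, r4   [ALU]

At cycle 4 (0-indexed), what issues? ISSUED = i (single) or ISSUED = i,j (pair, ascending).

ISSUED = 6,7

[0] i0  st.MEM  -- no-port MEM/MEM
[1] i1,i2  st.MEM+xor.ALU  -- dual
[2] i3,i4  and.ALU+sll.ALU  -- dual
[3] i5  ld.MEM  -- WAW r0
[4] i6,i7  sub.ALU+sll.ALU  -- dual
[5] i8,i9  or.ALU+sub.ALU  -- dual
[6] i10,i11  st.MEM+mul.MUL  -- dual
[7] i12  and.ALU  -- tail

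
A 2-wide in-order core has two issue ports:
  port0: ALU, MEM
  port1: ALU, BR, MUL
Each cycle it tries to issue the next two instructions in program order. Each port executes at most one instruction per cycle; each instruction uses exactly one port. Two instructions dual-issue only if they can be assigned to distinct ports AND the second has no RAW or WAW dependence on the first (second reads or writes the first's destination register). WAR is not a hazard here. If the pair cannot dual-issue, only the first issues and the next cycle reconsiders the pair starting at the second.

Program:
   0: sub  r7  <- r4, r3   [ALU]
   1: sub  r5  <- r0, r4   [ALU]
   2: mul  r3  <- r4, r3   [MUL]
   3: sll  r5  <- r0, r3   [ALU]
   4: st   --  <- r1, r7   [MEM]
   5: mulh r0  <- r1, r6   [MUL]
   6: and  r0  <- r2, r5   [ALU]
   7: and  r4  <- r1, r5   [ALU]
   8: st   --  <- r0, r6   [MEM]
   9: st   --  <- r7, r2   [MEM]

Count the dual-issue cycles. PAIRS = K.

#0 head=0: sub;sub i0+i1 2-wide
#1 head=2: mul i2 RAW r3
#2 head=3: sll;st i3+i4 2-wide
#3 head=5: mulh i5 WAW r0
#4 head=6: and;and i6+i7 2-wide
#5 head=8: st i8 no-port MEM/MEM
#6 head=9: st i9 tail

PAIRS = 3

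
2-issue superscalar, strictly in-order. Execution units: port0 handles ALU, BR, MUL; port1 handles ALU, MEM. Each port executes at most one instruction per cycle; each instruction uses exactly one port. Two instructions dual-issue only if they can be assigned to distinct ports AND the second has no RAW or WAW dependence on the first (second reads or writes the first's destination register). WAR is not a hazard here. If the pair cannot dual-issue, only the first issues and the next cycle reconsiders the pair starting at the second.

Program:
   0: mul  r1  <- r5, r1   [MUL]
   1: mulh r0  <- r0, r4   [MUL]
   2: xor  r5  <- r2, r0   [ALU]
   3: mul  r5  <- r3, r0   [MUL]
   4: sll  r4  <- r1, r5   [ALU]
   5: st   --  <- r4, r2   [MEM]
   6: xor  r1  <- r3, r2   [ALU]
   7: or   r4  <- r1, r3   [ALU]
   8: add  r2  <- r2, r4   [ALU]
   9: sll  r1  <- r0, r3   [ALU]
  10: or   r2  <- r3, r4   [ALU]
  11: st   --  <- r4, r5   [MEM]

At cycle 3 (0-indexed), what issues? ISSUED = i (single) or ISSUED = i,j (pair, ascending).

  cy0 -> i0 (mul) no-port MUL/MUL
  cy1 -> i1 (mulh) RAW r0
  cy2 -> i2 (xor) WAW r5
  cy3 -> i3 (mul) RAW r5
  cy4 -> i4 (sll) RAW r4
  cy5 -> i5&i6 (st+xor) dual
  cy6 -> i7 (or) RAW r4
  cy7 -> i8&i9 (add+sll) dual
  cy8 -> i10&i11 (or+st) dual

ISSUED = 3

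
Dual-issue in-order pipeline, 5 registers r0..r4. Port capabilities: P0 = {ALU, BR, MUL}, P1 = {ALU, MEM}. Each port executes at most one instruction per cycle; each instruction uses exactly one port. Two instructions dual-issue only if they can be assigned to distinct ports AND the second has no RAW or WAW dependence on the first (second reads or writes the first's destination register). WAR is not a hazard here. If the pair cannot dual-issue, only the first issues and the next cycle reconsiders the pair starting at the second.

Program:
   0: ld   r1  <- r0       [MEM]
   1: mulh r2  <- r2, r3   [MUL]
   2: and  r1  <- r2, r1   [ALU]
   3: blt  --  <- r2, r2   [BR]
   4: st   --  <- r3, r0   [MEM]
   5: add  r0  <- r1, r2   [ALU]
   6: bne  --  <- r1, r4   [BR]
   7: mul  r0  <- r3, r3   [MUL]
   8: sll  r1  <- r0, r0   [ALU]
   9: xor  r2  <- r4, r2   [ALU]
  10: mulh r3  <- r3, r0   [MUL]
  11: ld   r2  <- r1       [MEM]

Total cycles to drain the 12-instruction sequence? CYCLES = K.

0. ld.MEM/mulh.MUL @i0+i1  | 2-wide
1. and.ALU/blt.BR @i2+i3  | 2-wide
2. st.MEM/add.ALU @i4+i5  | 2-wide
3. bne.BR @i6  | no-port BR/MUL
4. mul.MUL @i7  | RAW r0
5. sll.ALU/xor.ALU @i8+i9  | 2-wide
6. mulh.MUL/ld.MEM @i10+i11  | 2-wide

CYCLES = 7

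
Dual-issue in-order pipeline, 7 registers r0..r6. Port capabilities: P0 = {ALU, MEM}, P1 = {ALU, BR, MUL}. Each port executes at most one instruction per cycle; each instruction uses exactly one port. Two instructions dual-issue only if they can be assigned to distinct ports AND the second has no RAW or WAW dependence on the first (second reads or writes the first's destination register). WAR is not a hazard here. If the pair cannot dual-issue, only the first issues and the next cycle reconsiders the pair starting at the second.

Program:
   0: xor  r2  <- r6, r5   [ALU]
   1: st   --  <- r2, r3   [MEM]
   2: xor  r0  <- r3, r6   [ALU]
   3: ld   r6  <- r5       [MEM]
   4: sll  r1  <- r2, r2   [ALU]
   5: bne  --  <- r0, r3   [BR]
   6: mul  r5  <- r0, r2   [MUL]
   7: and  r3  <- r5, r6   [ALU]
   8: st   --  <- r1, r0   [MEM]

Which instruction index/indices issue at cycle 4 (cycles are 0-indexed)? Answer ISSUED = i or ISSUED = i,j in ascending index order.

ISSUED = 6

  cy0 -> i0 (xor.ALU) RAW r2
  cy1 -> i1+i2 (st.MEM;xor.ALU) dual
  cy2 -> i3+i4 (ld.MEM;sll.ALU) dual
  cy3 -> i5 (bne.BR) no-port BR/MUL
  cy4 -> i6 (mul.MUL) RAW r5
  cy5 -> i7+i8 (and.ALU;st.MEM) dual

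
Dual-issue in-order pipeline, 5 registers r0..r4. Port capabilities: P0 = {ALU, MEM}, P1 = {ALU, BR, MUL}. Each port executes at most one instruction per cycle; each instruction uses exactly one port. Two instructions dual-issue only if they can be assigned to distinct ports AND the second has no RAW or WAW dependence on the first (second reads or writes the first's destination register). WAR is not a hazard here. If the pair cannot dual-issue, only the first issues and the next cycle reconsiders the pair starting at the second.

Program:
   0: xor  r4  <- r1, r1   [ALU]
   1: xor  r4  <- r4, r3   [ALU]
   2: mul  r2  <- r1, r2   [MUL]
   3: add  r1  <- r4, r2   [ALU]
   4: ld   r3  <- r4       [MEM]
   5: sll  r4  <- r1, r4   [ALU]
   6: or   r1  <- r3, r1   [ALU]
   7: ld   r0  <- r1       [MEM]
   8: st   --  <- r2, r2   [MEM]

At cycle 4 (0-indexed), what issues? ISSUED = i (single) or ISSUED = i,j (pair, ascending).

[0] i0  xor  -- RAW+WAW r4
[1] i1+i2  xor/mul  -- dual
[2] i3+i4  add/ld  -- dual
[3] i5+i6  sll/or  -- dual
[4] i7  ld  -- no-port MEM/MEM
[5] i8  st  -- tail

ISSUED = 7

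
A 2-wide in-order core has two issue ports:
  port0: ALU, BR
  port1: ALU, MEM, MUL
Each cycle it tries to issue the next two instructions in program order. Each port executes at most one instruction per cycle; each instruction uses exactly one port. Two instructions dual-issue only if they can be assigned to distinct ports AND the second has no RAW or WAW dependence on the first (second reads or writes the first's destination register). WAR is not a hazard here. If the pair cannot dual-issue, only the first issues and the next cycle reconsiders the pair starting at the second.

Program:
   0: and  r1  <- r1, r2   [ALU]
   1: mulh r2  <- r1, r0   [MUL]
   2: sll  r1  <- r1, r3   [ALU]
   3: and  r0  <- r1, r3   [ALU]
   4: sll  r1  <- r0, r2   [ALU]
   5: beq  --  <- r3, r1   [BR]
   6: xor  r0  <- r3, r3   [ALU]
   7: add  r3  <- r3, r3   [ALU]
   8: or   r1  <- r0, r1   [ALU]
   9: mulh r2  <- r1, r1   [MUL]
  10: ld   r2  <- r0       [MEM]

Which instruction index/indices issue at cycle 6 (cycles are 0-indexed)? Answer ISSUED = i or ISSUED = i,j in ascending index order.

ISSUED = 9

[0] i0  and  -- RAW r1
[1] i1/i2  mulh;sll  -- pair
[2] i3  and  -- RAW r0
[3] i4  sll  -- RAW r1
[4] i5/i6  beq;xor  -- pair
[5] i7/i8  add;or  -- pair
[6] i9  mulh  -- no-port MUL/MEM
[7] i10  ld  -- tail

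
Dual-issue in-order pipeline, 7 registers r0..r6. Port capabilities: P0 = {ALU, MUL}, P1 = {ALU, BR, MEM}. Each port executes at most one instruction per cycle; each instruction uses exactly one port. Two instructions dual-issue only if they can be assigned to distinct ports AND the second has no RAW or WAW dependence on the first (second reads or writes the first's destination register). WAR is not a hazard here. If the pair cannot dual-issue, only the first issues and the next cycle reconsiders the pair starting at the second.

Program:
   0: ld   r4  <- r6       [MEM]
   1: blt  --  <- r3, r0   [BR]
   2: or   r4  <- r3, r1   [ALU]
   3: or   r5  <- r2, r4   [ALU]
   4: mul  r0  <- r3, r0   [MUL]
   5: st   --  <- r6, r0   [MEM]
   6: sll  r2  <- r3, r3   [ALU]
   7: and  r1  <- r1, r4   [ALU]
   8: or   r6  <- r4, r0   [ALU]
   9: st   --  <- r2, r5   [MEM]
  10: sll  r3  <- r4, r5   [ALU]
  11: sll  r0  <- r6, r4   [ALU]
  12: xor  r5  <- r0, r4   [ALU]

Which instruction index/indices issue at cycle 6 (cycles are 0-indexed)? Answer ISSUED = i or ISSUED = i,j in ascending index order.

#0 head=0: ld i0 no-port MEM/BR
#1 head=1: blt+or i1&i2 2-wide
#2 head=3: or+mul i3&i4 2-wide
#3 head=5: st+sll i5&i6 2-wide
#4 head=7: and+or i7&i8 2-wide
#5 head=9: st+sll i9&i10 2-wide
#6 head=11: sll i11 RAW r0
#7 head=12: xor i12 tail

ISSUED = 11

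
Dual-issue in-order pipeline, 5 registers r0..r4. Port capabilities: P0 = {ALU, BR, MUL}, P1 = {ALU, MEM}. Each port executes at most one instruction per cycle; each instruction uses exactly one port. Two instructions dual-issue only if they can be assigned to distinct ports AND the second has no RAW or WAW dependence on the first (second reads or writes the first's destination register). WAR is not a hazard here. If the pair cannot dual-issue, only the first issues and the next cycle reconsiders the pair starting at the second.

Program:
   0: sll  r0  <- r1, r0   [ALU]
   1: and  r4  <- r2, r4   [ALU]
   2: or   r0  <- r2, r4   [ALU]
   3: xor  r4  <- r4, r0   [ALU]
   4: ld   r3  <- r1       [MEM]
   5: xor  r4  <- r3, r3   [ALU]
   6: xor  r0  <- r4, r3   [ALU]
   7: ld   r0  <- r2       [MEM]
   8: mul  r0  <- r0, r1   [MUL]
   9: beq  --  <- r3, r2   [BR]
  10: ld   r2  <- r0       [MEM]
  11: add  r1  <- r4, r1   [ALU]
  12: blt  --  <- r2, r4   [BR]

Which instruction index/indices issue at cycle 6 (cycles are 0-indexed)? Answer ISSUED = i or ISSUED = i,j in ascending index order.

  cy0 -> i0+i1 (sll.ALU/and.ALU) dual
  cy1 -> i2 (or.ALU) RAW r0
  cy2 -> i3+i4 (xor.ALU/ld.MEM) dual
  cy3 -> i5 (xor.ALU) RAW r4
  cy4 -> i6 (xor.ALU) WAW r0
  cy5 -> i7 (ld.MEM) RAW+WAW r0
  cy6 -> i8 (mul.MUL) no-port MUL/BR
  cy7 -> i9+i10 (beq.BR/ld.MEM) dual
  cy8 -> i11+i12 (add.ALU/blt.BR) dual

ISSUED = 8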